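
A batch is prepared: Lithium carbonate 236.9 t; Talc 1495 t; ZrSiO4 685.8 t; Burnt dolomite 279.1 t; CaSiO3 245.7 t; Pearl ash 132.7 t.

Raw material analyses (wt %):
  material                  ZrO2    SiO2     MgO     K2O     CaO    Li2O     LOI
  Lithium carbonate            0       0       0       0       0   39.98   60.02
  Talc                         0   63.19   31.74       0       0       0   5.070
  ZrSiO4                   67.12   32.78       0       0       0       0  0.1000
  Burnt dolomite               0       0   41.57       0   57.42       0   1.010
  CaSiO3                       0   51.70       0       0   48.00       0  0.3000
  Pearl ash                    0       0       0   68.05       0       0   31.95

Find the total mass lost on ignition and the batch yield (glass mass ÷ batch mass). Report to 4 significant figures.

LOI loss = 264.6 t; glass = 2811 t; yield = 91.39%

Intermediates are shown rounded to four significant digits. Full float precision is kept at every stage; each reported figure is rounded exactly once; all derived quantities are rebuilt at full precision (yield, LOI, net glass mass, the totals, six oxide percentages) from the weighed amounts at 2811 t of glass as they appear in problem or answer.
Ignition loss by material:
  Lithium carbonate: 236.9 × 0.6002 = 142.2 t
  Talc: 1495 × 0.05070 = 75.80 t
  ZrSiO4: 685.8 × 0.001000 = 0.6858 t
  Burnt dolomite: 279.1 × 0.01010 = 2.819 t
  CaSiO3: 245.7 × 0.003000 = 0.7371 t
  Pearl ash: 132.7 × 0.3195 = 42.40 t
Total LOI = 264.6 t
Glass = batch − LOI = 3075 − 264.6 = 2811 t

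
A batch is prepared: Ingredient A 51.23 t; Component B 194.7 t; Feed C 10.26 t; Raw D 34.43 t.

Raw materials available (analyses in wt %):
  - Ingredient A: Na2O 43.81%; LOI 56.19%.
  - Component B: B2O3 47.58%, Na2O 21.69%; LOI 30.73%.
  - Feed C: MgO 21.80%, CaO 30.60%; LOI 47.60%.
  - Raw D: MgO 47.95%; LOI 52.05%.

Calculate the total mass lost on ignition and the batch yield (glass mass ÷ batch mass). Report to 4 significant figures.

In-progress results are printed, with 4-significant-digit rounding, in the printout — the working math keeps full precision throughout. Exactly one rounding goes into each reported value — the derived quantities, which include ignition loss, glass mass, four oxide percentages, totals, the yield, are carried at full precision, as written in question or answer, from the weighed amounts on 179.2 t of glass.
Loss on ignition, line by line:
  Ingredient A: 51.23 × 0.5619 = 28.79 t
  Component B: 194.7 × 0.3073 = 59.83 t
  Feed C: 10.26 × 0.4760 = 4.884 t
  Raw D: 34.43 × 0.5205 = 17.92 t
Total LOI = 111.4 t
Glass = batch − LOI = 290.6 − 111.4 = 179.2 t

LOI loss = 111.4 t; glass = 179.2 t; yield = 61.66%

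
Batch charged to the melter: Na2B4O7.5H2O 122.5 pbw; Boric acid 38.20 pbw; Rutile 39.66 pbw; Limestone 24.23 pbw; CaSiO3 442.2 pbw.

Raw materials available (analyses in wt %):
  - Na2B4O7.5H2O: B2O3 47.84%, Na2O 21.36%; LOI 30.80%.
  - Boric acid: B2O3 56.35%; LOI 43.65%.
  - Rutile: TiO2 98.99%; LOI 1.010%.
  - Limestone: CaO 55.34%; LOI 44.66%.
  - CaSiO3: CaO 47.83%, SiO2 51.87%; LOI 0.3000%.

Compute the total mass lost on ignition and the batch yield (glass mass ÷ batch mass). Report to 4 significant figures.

Mid-chain values are displayed, with 4-significant-digit rounding, between the steps — the whole derivation keeps exact precision through the solve. Exactly one rounding is applied to every reported number — all derived quantities are carried using the weight values for 599.8 pbw of glass in full float precision (the yield, five oxide percentages, totals, LOI, glass mass), as they appear in problem or answer.
Ignition loss by material:
  Na2B4O7.5H2O: 122.5 × 0.3080 = 37.73 pbw
  Boric acid: 38.20 × 0.4365 = 16.67 pbw
  Rutile: 39.66 × 0.01010 = 0.4006 pbw
  Limestone: 24.23 × 0.4466 = 10.82 pbw
  CaSiO3: 442.2 × 0.003000 = 1.327 pbw
Total LOI = 66.95 pbw
Glass = batch − LOI = 666.8 − 66.95 = 599.8 pbw

LOI loss = 66.95 pbw; glass = 599.8 pbw; yield = 89.96%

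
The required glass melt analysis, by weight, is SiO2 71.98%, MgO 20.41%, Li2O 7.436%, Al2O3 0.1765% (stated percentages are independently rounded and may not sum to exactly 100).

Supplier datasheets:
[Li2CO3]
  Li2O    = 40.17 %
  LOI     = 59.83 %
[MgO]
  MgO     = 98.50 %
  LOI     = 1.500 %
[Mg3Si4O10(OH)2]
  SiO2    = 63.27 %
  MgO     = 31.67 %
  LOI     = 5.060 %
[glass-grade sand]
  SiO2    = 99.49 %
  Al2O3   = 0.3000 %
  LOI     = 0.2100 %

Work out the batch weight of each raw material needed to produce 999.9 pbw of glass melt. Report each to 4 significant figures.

Batch per 999.9 pbw glass melt:
  Li2CO3: 185.1 pbw
  MgO: 138.9 pbw
  Mg3Si4O10(OH)2: 212.5 pbw
  glass-grade sand: 588.3 pbw
Total batch = 1125 pbw; LOI loss = 124.8 pbw; yield = 88.90%

Full float precision is maintained all the way through; working values are displayed, rounded to four significant figures, across the worked steps — each reported figure receives exactly one rounding. The derived quantities (yield, net glass mass, the totals, LOI, four oxide percentages) are recomputed starting from the weights for 999.9 pbw of glass in exact precision exactly as printed in question or answer.
Per-oxide target masses for 999.9 pbw glass melt:
  SiO2: 71.98% × 999.9 = 719.7 pbw
  MgO: 20.41% × 999.9 = 204.1 pbw
  Li2O: 7.436% × 999.9 = 74.35 pbw
  Al2O3: 0.1765% × 999.9 = 1.765 pbw
Mass-balance tally per oxide working from each reported weight, relative to the basis at hand (target by target, the sums agree exact up to rounding of places):
  SiO2: 212.5·0.6327 + 588.3·0.9949 = 719.7 pbw (target 719.7 pbw)
  MgO: 138.9·0.9850 + 212.5·0.3167 = 204.1 pbw (target 204.1 pbw)
  Li2O: 185.1·0.4017 = 74.35 pbw (target 74.35 pbw)
  Al2O3: 588.3·0.003000 = 1.765 pbw (target 1.765 pbw)
Consistency of the glass mass: total batch − LOI = 1000 pbw (targets for the oxides total 999.9 pbw; versus the stated basis of 999.9 pbw — rounding explains the deltas).
Whole-batch sum: Σ batch = 1125 pbw; LOI loss = Σ batch·LOI = 124.8 pbw; yield, glass over the total, = 88.90%.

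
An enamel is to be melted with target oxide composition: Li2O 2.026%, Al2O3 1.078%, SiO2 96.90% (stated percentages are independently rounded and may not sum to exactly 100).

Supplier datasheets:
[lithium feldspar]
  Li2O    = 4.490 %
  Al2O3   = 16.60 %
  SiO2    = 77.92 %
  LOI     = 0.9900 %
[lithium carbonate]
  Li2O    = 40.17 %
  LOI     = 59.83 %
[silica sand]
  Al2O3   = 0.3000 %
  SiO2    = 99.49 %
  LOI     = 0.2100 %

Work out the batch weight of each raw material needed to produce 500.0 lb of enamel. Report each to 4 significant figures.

Batch per 500.0 lb enamel:
  lithium feldspar: 24.01 lb
  lithium carbonate: 22.53 lb
  silica sand: 468.2 lb
Total batch = 514.7 lb; LOI loss = 14.70 lb; yield = 97.14%

Each numeric step keeps exact precision at all times. In-progress results are shown, with 4-significant-digit rounding, across the worked steps; each reported result is rounded only once. All derived quantities are recomputed starting from the weights for 500.0 lb of glass in full precision (LOI, the yield, glass mass, the three compositions, totals) as quoted within problem or answer.
Oxide mass targets, per 500.0 lb enamel:
  Li2O: 2.026% × 500.0 = 10.13 lb
  Al2O3: 1.078% × 500.0 = 5.390 lb
  SiO2: 96.90% × 500.0 = 484.5 lb
Checking each oxide sum per the reported batch figures, per the basis as stated (summed amounts equal target values net of answer rounding effects):
  Li2O: 24.01·0.04490 + 22.53·0.4017 = 10.13 lb (target 10.13 lb)
  Al2O3: 24.01·0.1660 + 468.2·0.003000 = 5.390 lb (target 5.390 lb)
  SiO2: 24.01·0.7792 + 468.2·0.9949 = 484.5 lb (target 484.5 lb)
Glass mass check: batch Σ − ignition loss = 500.0 lb (oxide target masses add up to 500.0 lb; basis as stated: 500.0 lb — rounding explains the deltas).
Whole-batch sum: Σ batch = 514.7 lb; ignition loss, Σ(batch × LOI) = 14.70 lb; as yield: glass ÷ batch → 97.14%.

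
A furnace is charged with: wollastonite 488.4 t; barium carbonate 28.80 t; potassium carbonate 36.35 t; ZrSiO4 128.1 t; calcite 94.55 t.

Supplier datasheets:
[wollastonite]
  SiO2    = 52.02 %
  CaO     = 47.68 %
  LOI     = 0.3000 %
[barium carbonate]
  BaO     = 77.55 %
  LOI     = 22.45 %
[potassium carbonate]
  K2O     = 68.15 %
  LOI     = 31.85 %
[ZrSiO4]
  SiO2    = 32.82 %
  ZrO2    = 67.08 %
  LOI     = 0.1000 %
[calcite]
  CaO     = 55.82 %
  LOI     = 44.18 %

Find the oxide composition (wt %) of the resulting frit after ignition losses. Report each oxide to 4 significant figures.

Full precision is held through every step; values along the way are displayed with 4-significant-digit rounding as written — each reported figure carries a single rounding; the derived quantities are carried using the weight values at 714.8 t of glass at full precision (net glass mass, the yield, LOI, five oxide percentages, the totals) exactly as printed in the problem or answer text.
Per-oxide mass from batch:
  K2O: 36.35·0.6815 = 24.77 t
  SiO2: 488.4·0.5202 + 128.1·0.3282 = 296.1 t
  ZrO2: 128.1·0.6708 = 85.93 t
  CaO: 488.4·0.4768 + 94.55·0.5582 = 285.6 t
  BaO: 28.80·0.7755 = 22.33 t
LOI: 488.4·0.003000 + 28.80·0.2245 + 36.35·0.3185 + 128.1·0.001000 + 94.55·0.4418 = 61.41 t
Glass = total batch minus LOI = 776.2 − 61.41 = 714.8 t (the oxide masses sum to this)
wt %: oxide over glass, times 100

Glass mass = 714.8 t (batch 776.2 − LOI 61.41).
Composition: K2O 3.466%, SiO2 41.43%, ZrO2 12.02%, CaO 39.96%, BaO 3.125%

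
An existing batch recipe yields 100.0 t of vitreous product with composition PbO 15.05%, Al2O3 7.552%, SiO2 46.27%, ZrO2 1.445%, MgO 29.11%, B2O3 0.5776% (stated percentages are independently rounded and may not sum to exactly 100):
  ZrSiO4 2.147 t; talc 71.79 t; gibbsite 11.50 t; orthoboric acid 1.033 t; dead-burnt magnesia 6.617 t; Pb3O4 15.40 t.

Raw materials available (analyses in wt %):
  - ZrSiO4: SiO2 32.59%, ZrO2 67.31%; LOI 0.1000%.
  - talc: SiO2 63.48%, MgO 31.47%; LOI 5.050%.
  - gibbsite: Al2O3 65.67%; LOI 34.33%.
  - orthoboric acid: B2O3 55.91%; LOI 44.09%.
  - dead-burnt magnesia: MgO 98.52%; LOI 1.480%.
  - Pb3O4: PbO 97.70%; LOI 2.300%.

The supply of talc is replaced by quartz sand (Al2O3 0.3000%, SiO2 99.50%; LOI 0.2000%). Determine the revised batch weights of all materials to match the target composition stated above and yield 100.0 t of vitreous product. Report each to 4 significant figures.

Full float precision is maintained from start to finish. In-progress results are shown, with 4-significant-digit rounding, across the worked steps. Every reported figure includes exactly one rounding — derived quantities are carried in full precision (yield, net glass mass, the totals, the six compositions, ignition loss) using the weight values for 100.0 t of glass as written in the question or the answer.
Target masses of each oxide per 100.0 t vitreous product:
  PbO: 15.05% × 100.0 = 15.05 t
  Al2O3: 7.552% × 100.0 = 7.552 t
  SiO2: 46.27% × 100.0 = 46.27 t
  ZrO2: 1.445% × 100.0 = 1.445 t
  MgO: 29.11% × 100.0 = 29.11 t
  B2O3: 0.5776% × 100.0 = 0.5776 t
Oxide-by-oxide audit on the weights just shown, relative to the basis at hand (oxide sums agree with the targets net of answer rounding effects):
  PbO: 15.40·0.9770 = 15.05 t (target 15.05 t)
  Al2O3: 45.80·0.003000 + 11.29·0.6567 = 7.552 t (target 7.552 t)
  SiO2: 2.147·0.3259 + 45.80·0.9950 = 46.27 t (target 46.27 t)
  ZrO2: 2.147·0.6731 = 1.445 t (target 1.445 t)
  MgO: 29.55·0.9852 = 29.11 t (target 29.11 t)
  B2O3: 1.033·0.5591 = 0.5776 t (target 0.5776 t)
Glass-mass closure: Σ batch − LOI loss = 100.0 t (oxide target masses add up to 100.0 t; against the stated basis, 100.0 t — any gap is answer rounding).
Adding the batch up: Σ batch = 105.2 t; loss to ignition Σ batch·LOI = 5.217 t; yield: glass divided by total = 95.04%.

Revised batch per 100.0 t vitreous product:
  ZrSiO4: 2.147 t
  quartz sand: 45.80 t
  gibbsite: 11.29 t
  orthoboric acid: 1.033 t
  dead-burnt magnesia: 29.55 t
  Pb3O4: 15.40 t
Total batch = 105.2 t; LOI loss = 5.217 t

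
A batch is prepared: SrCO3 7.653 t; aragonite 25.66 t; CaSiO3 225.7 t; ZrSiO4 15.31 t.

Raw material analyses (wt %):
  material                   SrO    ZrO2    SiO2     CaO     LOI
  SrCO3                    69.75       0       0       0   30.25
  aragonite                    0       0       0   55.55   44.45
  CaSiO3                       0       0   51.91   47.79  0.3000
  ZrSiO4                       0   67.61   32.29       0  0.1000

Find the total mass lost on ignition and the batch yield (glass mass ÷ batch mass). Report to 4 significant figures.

The whole derivation keeps full precision at every stage — in-progress results are displayed rounded to 4 significant figures when written out. Exactly one rounding lands on each reported value; derived quantities, including four oxide percentages, ignition loss, the totals, net glass mass, the yield, are recomputed starting from the weights at 259.9 t of glass at full precision as quoted within the question or the answer.
Loss on ignition, line by line:
  SrCO3: 7.653 × 0.3025 = 2.315 t
  aragonite: 25.66 × 0.4445 = 11.41 t
  CaSiO3: 225.7 × 0.003000 = 0.6771 t
  ZrSiO4: 15.31 × 0.001000 = 0.01531 t
Total LOI = 14.41 t
Glass = batch − LOI = 274.3 − 14.41 = 259.9 t

LOI loss = 14.41 t; glass = 259.9 t; yield = 94.75%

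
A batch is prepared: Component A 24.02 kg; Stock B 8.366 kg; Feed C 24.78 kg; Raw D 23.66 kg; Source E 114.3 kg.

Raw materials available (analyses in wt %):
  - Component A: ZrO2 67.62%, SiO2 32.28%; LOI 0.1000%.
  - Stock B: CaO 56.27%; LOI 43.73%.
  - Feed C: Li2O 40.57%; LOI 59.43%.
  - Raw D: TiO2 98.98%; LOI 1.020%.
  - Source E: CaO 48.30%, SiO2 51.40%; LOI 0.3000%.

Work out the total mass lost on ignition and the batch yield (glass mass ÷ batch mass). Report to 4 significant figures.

LOI loss = 18.99 kg; glass = 176.1 kg; yield = 90.27%

The whole derivation carries full float precision in every operation. The intermediate values are printed with 4-significant-digit rounding when written out — a single rounding yields every reported value; all derived quantities are recomputed from the weighed amounts on 176.1 kg of glass at full float precision (ignition loss, the totals, glass mass, the yield, the five compositions), as quoted within the problem or the answer.
Per-material ignition loss:
  Component A: 24.02 × 0.001000 = 0.02402 kg
  Stock B: 8.366 × 0.4373 = 3.658 kg
  Feed C: 24.78 × 0.5943 = 14.73 kg
  Raw D: 23.66 × 0.01020 = 0.2413 kg
  Source E: 114.3 × 0.003000 = 0.3429 kg
Total LOI = 18.99 kg
Glass = batch − LOI = 195.1 − 18.99 = 176.1 kg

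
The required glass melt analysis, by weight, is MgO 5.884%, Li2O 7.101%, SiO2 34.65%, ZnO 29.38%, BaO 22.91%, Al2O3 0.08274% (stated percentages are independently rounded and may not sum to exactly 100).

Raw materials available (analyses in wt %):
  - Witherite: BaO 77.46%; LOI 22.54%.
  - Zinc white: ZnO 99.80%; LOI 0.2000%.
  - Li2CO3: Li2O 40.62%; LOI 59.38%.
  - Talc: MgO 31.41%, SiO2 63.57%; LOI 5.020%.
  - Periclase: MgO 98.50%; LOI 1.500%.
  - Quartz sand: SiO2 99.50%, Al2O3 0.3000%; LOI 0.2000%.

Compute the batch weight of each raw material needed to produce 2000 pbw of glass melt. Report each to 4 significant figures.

Values along the way are shown rounded off to 4 significant figures as written. All internal work carries full precision through every step. Every reported number receives exactly one rounding; derived quantities are carried at exact precision (ignition loss, six oxide percentages, net glass mass, yield, the totals) starting from the weights on 2000 pbw of glass as quoted within the problem or answer text.
Target masses of each oxide per 2000 pbw glass melt:
  MgO: 5.884% × 2000 = 117.7 pbw
  Li2O: 7.101% × 2000 = 142.0 pbw
  SiO2: 34.65% × 2000 = 693.0 pbw
  ZnO: 29.38% × 2000 = 587.6 pbw
  BaO: 22.91% × 2000 = 458.2 pbw
  Al2O3: 0.08274% × 2000 = 1.655 pbw
A balance pass over the oxides, using the reported weights, on the stated basis (summed amounts equal target values inside rounding margins):
  MgO: 226.8·0.3141 + 47.16·0.9850 = 117.7 pbw (target 117.7 pbw)
  Li2O: 349.6·0.4062 = 142.0 pbw (target 142.0 pbw)
  SiO2: 226.8·0.6357 + 551.6·0.9950 = 693.0 pbw (target 693.0 pbw)
  ZnO: 588.8·0.9980 = 587.6 pbw (target 587.6 pbw)
  BaO: 591.5·0.7746 = 458.2 pbw (target 458.2 pbw)
  Al2O3: 551.6·0.003000 = 1.655 pbw (target 1.655 pbw)
Glass-mass sanity pass: batch Σ − ignition loss = 2000 pbw (the Σ of target masses is 2000 pbw; basis as stated: 2000 pbw — a pure rounding effect).
Whole-batch sum: Σ batch = 2355 pbw; Σ batch·LOI gives LOI loss = 355.3 pbw; yield, glass over the total, = 84.92%.

Batch per 2000 pbw glass melt:
  Witherite: 591.5 pbw
  Zinc white: 588.8 pbw
  Li2CO3: 349.6 pbw
  Talc: 226.8 pbw
  Periclase: 47.16 pbw
  Quartz sand: 551.6 pbw
Total batch = 2355 pbw; LOI loss = 355.3 pbw; yield = 84.92%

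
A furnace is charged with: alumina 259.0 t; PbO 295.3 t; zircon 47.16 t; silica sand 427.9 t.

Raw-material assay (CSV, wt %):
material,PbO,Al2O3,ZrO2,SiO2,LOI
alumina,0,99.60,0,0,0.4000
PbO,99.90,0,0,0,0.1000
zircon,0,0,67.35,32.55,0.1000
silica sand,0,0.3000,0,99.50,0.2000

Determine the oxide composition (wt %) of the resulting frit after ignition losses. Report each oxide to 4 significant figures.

Glass mass = 1027 t (batch 1029 − LOI 2.234).
Composition: PbO 28.72%, Al2O3 25.24%, ZrO2 3.092%, SiO2 42.95%

Intermediates are displayed, rounded to four significant figures, in the working; the whole derivation carries full precision in all steps. Every reported value receives exactly one rounding. All derived quantities (ignition loss, four oxide percentages, net glass mass, the totals, the yield) are rebuilt at full float precision using the weight values on 1027 t of glass, precisely as stated by the problem or the answer.
Oxide-by-oxide delivered mass:
  PbO: 295.3·0.9990 = 295.0 t
  Al2O3: 259.0·0.9960 + 427.9·0.003000 = 259.2 t
  ZrO2: 47.16·0.6735 = 31.76 t
  SiO2: 47.16·0.3255 + 427.9·0.9950 = 441.1 t
LOI: 259.0·0.004000 + 295.3·0.001000 + 47.16·0.001000 + 427.9·0.002000 = 2.234 t
Net of LOI, the glass mass = 1029 − 2.234 = 1027 t (= Σ oxide masses)
wt % = oxide mass / glass mass × 100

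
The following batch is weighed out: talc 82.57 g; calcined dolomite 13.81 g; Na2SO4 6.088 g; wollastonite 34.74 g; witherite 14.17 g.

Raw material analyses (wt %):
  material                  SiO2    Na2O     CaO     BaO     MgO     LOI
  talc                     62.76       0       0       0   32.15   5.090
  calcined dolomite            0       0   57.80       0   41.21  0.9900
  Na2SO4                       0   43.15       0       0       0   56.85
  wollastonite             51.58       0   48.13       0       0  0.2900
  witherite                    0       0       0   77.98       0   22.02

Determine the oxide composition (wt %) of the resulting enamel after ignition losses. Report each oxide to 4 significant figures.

Glass mass = 140.4 g (batch 151.4 − LOI 11.02).
Composition: SiO2 49.69%, Na2O 1.872%, CaO 17.60%, BaO 7.873%, MgO 22.97%

The whole derivation carries full float precision at every stage. Working values are printed rounded to four significant figures at each printed step; each reported result includes exactly one rounding — derived quantities are re-derived in full float precision (the yield, totals, ignition loss, glass mass, the five compositions) from the weighed amounts at 140.4 g of glass as written in question or answer.
Oxide-by-oxide delivered mass:
  SiO2: 82.57·0.6276 + 34.74·0.5158 = 69.74 g
  Na2O: 6.088·0.4315 = 2.627 g
  CaO: 13.81·0.5780 + 34.74·0.4813 = 24.70 g
  BaO: 14.17·0.7798 = 11.05 g
  MgO: 82.57·0.3215 + 13.81·0.4121 = 32.24 g
LOI: 82.57·0.05090 + 13.81·0.009900 + 6.088·0.5685 + 34.74·0.002900 + 14.17·0.2202 = 11.02 g
Resulting glass, batch − LOI: 151.4 − 11.02 = 140.4 g (matching Σ of the oxides)
each wt % is 100 × oxide ÷ glass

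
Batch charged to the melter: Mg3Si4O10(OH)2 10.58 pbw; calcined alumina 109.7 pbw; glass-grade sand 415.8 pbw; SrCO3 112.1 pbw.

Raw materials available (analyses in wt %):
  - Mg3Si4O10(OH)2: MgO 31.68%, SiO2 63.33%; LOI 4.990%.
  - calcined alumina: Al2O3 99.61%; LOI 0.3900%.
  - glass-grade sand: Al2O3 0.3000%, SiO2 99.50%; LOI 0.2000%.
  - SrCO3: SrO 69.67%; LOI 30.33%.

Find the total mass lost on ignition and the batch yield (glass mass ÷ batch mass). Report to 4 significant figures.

LOI loss = 35.79 pbw; glass = 612.4 pbw; yield = 94.48%

Full float precision is kept in every operation. Rounding to four significant figures applies to every intermediate as shown. Exactly one rounding is applied to every reported number — the derived quantities, including the yield, LOI, four oxide percentages, the totals, net glass mass, are rebuilt from the weighed amounts on 612.4 pbw of glass at full precision, precisely as stated by the question or the answer.
Material-by-material LOI:
  Mg3Si4O10(OH)2: 10.58 × 0.04990 = 0.5279 pbw
  calcined alumina: 109.7 × 0.003900 = 0.4278 pbw
  glass-grade sand: 415.8 × 0.002000 = 0.8316 pbw
  SrCO3: 112.1 × 0.3033 = 34.00 pbw
Total LOI = 35.79 pbw
Glass = batch − LOI = 648.2 − 35.79 = 612.4 pbw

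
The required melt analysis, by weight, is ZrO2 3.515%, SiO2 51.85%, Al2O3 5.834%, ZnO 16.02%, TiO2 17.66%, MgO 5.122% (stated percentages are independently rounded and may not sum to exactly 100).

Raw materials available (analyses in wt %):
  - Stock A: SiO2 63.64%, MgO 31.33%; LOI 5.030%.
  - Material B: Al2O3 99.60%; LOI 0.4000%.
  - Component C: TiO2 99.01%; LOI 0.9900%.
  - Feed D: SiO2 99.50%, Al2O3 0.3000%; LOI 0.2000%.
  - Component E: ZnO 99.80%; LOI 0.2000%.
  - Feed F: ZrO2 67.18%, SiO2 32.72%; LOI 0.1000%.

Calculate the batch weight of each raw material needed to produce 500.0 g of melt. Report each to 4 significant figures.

Batch per 500.0 g melt:
  Stock A: 81.74 g
  Material B: 28.69 g
  Component C: 89.18 g
  Feed D: 199.7 g
  Component E: 80.26 g
  Feed F: 26.16 g
Total batch = 505.7 g; LOI loss = 5.695 g; yield = 98.87%

Intermediates appear rounded to four significant digits at each printed step — each numeric step keeps full float precision at all times — every reported number undergoes a single rounding. The derived quantities are carried in full float precision (the totals, six oxide percentages, the yield, glass mass, ignition loss) from the weighed amounts on 500.0 g of glass as set out in the problem or the answer.
Oxide mass targets, per 500.0 g melt:
  ZrO2: 3.515% × 500.0 = 17.58 g
  SiO2: 51.85% × 500.0 = 259.2 g
  Al2O3: 5.834% × 500.0 = 29.17 g
  ZnO: 16.02% × 500.0 = 80.10 g
  TiO2: 17.66% × 500.0 = 88.30 g
  MgO: 5.122% × 500.0 = 25.61 g
Oxide-by-oxide audit given the weights on record, for the quoted basis mass (sum by sum, the targets are met once rounding is allowed for):
  ZrO2: 26.16·0.6718 = 17.57 g (target 17.58 g)
  SiO2: 81.74·0.6364 + 199.7·0.9950 + 26.16·0.3272 = 259.3 g (target 259.2 g)
  Al2O3: 28.69·0.9960 + 199.7·0.003000 = 29.17 g (target 29.17 g)
  ZnO: 80.26·0.9980 = 80.10 g (target 80.10 g)
  TiO2: 89.18·0.9901 = 88.30 g (target 88.30 g)
  MgO: 81.74·0.3133 = 25.61 g (target 25.61 g)
Glass-mass bookkeeping: net batch after ignition = 500.0 g (oxide target masses add up to 500.0 g; the stated basis being 500.0 g — any gap is answer rounding).
Total batch = Σ batch = 505.7 g; the LOI term Σ batch·LOI equals 5.695 g; yield, glass over the total, = 98.87%.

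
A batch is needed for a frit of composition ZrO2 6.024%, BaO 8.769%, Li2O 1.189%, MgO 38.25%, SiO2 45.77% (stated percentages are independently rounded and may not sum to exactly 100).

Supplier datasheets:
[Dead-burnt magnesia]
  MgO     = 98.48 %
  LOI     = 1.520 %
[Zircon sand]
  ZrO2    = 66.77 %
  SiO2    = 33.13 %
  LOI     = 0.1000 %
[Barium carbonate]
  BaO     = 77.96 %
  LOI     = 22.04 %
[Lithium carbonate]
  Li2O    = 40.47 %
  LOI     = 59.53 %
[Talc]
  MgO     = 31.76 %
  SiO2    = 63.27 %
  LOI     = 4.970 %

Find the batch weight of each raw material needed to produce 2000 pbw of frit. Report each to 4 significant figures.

Batch per 2000 pbw frit:
  Dead-burnt magnesia: 340.7 pbw
  Zircon sand: 180.4 pbw
  Barium carbonate: 225.0 pbw
  Lithium carbonate: 58.76 pbw
  Talc: 1352 pbw
Total batch = 2157 pbw; LOI loss = 157.1 pbw; yield = 92.72%

Full precision is held at all times — working values are printed, with 4-significant-figure rounding, on the page — each reported result receives exactly one rounding; the derived quantities are carried in full float precision (totals, five oxide percentages, net glass mass, yield, ignition loss) starting from the weights on 2000 pbw of glass, exactly as printed in problem or answer.
Oxide mass targets, per 2000 pbw frit:
  ZrO2: 6.024% × 2000 = 120.5 pbw
  BaO: 8.769% × 2000 = 175.4 pbw
  Li2O: 1.189% × 2000 = 23.78 pbw
  MgO: 38.25% × 2000 = 765.0 pbw
  SiO2: 45.77% × 2000 = 915.4 pbw
Per-oxide balance check working from each reported weight, under the basis named above (sums match the target masses net of answer rounding effects):
  ZrO2: 180.4·0.6677 = 120.5 pbw (target 120.5 pbw)
  BaO: 225.0·0.7796 = 175.4 pbw (target 175.4 pbw)
  Li2O: 58.76·0.4047 = 23.78 pbw (target 23.78 pbw)
  MgO: 340.7·0.9848 + 1352·0.3176 = 764.9 pbw (target 765.0 pbw)
  SiO2: 180.4·0.3313 + 1352·0.6327 = 915.2 pbw (target 915.4 pbw)
Mass balance on the glass: Σ batch − LOI loss = 2000 pbw (the Σ of target masses is 2000 pbw; versus the stated basis of 2000 pbw — gaps are rounding artifacts).
Adding the batch up: Σ batch = 2157 pbw; the LOI term Σ batch·LOI equals 157.1 pbw; yield: glass divided by total = 92.72%.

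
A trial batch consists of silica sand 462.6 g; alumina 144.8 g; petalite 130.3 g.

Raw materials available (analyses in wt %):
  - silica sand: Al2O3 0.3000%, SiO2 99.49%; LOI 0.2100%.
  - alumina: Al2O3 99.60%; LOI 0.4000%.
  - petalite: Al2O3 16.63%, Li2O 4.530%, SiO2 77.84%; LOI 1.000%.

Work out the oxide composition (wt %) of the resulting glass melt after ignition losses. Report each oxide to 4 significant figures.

The working math maintains full precision at every stage; mid-chain values appear (rounded to 4 significant digits) at each printed step — every reported figure is rounded a single time — derived quantities, which include LOI, three oxide percentages, the yield, the totals, net glass mass, are re-derived at full float precision, as set out in question or answer, from the weighed amounts per 734.8 g of glass.
Oxide-by-oxide delivered mass:
  Al2O3: 462.6·0.003000 + 144.8·0.9960 + 130.3·0.1663 = 167.3 g
  Li2O: 130.3·0.04530 = 5.903 g
  SiO2: 462.6·0.9949 + 130.3·0.7784 = 561.7 g
LOI: 462.6·0.002100 + 144.8·0.004000 + 130.3·0.01000 = 2.854 g
Net of LOI, the glass mass = 737.7 − 2.854 = 734.8 g (consistent with Σ oxide mass)
oxide / glass × 100 gives the wt %

Glass mass = 734.8 g (batch 737.7 − LOI 2.854).
Composition: Al2O3 22.76%, Li2O 0.8032%, SiO2 76.43%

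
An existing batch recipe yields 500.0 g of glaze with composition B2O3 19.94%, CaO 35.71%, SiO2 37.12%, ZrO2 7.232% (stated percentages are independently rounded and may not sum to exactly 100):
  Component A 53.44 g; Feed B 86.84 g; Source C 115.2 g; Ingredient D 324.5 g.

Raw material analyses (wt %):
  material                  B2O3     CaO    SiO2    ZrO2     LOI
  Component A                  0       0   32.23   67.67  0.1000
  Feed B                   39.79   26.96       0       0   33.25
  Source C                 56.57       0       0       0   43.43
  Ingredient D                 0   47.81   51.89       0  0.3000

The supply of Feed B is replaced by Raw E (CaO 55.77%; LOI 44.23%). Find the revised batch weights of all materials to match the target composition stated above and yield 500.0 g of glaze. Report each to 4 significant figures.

All internal work carries full float precision through the solve — intermediates are printed rounded to four significant figures across the worked steps; a single rounding completes each reported value; the derived quantities (LOI, the totals, yield, glass mass, the four compositions) are computed from the batch weights at 500.0 g of glass at exact precision, exactly as shown in question or answer.
Per-oxide target masses for 500.0 g glaze:
  B2O3: 19.94% × 500.0 = 99.70 g
  CaO: 35.71% × 500.0 = 178.6 g
  SiO2: 37.12% × 500.0 = 185.6 g
  ZrO2: 7.232% × 500.0 = 36.16 g
Mass-balance tally per oxide given the weights on record, against the basis in use (delivered sums recover each target modulo rounding of the values):
  B2O3: 176.2·0.5657 = 99.68 g (target 99.70 g)
  CaO: 41.98·0.5577 + 324.5·0.4781 = 178.6 g (target 178.6 g)
  SiO2: 53.44·0.3223 + 324.5·0.5189 = 185.6 g (target 185.6 g)
  ZrO2: 53.44·0.6767 = 36.16 g (target 36.16 g)
Glass mass check: Σ batch − LOI loss = 500.0 g (the targets, summed, come to 500.0 g; stated basis 500.0 g — a pure rounding effect).
Batch grand total — Σ batch = 596.1 g; Σ batch·LOI gives LOI loss = 96.12 g; as yield: glass ÷ batch → 83.88%.

Revised batch per 500.0 g glaze:
  Component A: 53.44 g
  Raw E: 41.98 g
  Source C: 176.2 g
  Ingredient D: 324.5 g
Total batch = 596.1 g; LOI loss = 96.12 g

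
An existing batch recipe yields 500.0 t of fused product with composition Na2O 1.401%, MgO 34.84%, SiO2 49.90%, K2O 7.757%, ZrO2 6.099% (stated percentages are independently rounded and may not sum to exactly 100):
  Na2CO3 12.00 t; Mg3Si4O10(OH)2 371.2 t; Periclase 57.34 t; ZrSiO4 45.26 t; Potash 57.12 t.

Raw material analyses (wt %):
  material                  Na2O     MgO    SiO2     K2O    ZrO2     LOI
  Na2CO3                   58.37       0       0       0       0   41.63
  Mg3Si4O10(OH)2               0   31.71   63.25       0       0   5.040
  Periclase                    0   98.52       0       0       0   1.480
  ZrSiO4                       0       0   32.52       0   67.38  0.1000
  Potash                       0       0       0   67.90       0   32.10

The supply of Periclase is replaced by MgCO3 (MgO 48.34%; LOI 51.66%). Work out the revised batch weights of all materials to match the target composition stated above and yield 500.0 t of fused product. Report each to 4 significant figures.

Rounding to 4 significant figures governs every mid-chain value as shown — every computation keeps full precision at every stage — every reported number is rounded once only — all derived quantities (the totals, net glass mass, ignition loss, the five compositions, yield) are carried in full float precision from the weighed amounts for 500.0 t of glass, precisely as stated by question or answer.
Oxide-by-oxide targets in 500.0 t fused product:
  Na2O: 1.401% × 500.0 = 7.005 t
  MgO: 34.84% × 500.0 = 174.2 t
  SiO2: 49.90% × 500.0 = 249.5 t
  K2O: 7.757% × 500.0 = 38.78 t
  ZrO2: 6.099% × 500.0 = 30.50 t
Sums-versus-targets review given the weights on record, per the basis as stated (every target is met by its sum given rounding of the digits):
  Na2O: 12.00·0.5837 = 7.004 t (target 7.005 t)
  MgO: 371.2·0.3171 + 116.9·0.4834 = 174.2 t (target 174.2 t)
  SiO2: 371.2·0.6325 + 45.26·0.3252 = 249.5 t (target 249.5 t)
  K2O: 57.12·0.6790 = 38.78 t (target 38.78 t)
  ZrO2: 45.26·0.6738 = 30.50 t (target 30.50 t)
Consistency of the glass mass: whole batch net of LOI = 500.0 t (per-oxide target masses sum to 500.0 t; with the basis standing at 500.0 t — a pure rounding effect).
Batch grand total — Σ batch = 602.5 t; LOI removed, Σ of batch·LOI: 102.5 t; yield, glass over the total, = 82.99%.

Revised batch per 500.0 t fused product:
  Na2CO3: 12.00 t
  Mg3Si4O10(OH)2: 371.2 t
  MgCO3: 116.9 t
  ZrSiO4: 45.26 t
  Potash: 57.12 t
Total batch = 602.5 t; LOI loss = 102.5 t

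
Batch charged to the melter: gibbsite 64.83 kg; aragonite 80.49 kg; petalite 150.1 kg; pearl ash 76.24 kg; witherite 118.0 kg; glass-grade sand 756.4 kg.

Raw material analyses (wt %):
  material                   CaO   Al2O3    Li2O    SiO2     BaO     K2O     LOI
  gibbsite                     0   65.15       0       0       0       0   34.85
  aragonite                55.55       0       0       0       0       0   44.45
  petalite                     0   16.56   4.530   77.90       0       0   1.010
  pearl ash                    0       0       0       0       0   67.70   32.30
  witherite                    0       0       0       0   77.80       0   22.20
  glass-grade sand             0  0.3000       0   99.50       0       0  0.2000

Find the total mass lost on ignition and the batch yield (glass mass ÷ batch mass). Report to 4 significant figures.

The working math keeps full float precision at each step; the intermediate values are shown rounded to four significant digits in the working; every reported figure includes exactly one rounding; the derived quantities (net glass mass, yield, the six compositions, the totals, LOI) are carried using the weight values at 1134 kg of glass in full precision, as given in the question or the answer.
Loss on ignition, line by line:
  gibbsite: 64.83 × 0.3485 = 22.59 kg
  aragonite: 80.49 × 0.4445 = 35.78 kg
  petalite: 150.1 × 0.01010 = 1.516 kg
  pearl ash: 76.24 × 0.3230 = 24.63 kg
  witherite: 118.0 × 0.2220 = 26.20 kg
  glass-grade sand: 756.4 × 0.002000 = 1.513 kg
Total LOI = 112.2 kg
Glass = batch − LOI = 1246 − 112.2 = 1134 kg

LOI loss = 112.2 kg; glass = 1134 kg; yield = 90.99%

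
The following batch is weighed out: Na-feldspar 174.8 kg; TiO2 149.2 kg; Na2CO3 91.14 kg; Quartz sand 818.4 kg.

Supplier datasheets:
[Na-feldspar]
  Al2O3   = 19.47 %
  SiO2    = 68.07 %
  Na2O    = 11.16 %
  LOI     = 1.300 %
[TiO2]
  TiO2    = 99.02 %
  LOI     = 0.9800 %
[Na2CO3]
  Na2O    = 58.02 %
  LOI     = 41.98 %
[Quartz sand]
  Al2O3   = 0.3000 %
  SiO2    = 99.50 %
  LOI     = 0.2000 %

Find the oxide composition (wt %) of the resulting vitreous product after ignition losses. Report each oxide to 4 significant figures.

The whole derivation maintains exact precision from first step to last — values along the way appear, rounded to 4 significant figures, at each printed step; every reported number is rounded exactly once — all derived quantities, which include four oxide percentages, the yield, ignition loss, the totals, glass mass, are carried at full precision, as given in the problem or answer text, using the weight values at 1190 kg of glass.
Per-oxide mass from batch:
  TiO2: 149.2·0.9902 = 147.7 kg
  Al2O3: 174.8·0.1947 + 818.4·0.003000 = 36.49 kg
  SiO2: 174.8·0.6807 + 818.4·0.9950 = 933.3 kg
  Na2O: 174.8·0.1116 + 91.14·0.5802 = 72.39 kg
LOI: 174.8·0.01300 + 149.2·0.009800 + 91.14·0.4198 + 818.4·0.002000 = 43.63 kg
Glass mass = batch − LOI = 1234 − 43.63 = 1190 kg (equal to the oxide-mass sum)
wt %: oxide over glass, times 100

Glass mass = 1190 kg (batch 1234 − LOI 43.63).
Composition: TiO2 12.42%, Al2O3 3.067%, SiO2 78.43%, Na2O 6.083%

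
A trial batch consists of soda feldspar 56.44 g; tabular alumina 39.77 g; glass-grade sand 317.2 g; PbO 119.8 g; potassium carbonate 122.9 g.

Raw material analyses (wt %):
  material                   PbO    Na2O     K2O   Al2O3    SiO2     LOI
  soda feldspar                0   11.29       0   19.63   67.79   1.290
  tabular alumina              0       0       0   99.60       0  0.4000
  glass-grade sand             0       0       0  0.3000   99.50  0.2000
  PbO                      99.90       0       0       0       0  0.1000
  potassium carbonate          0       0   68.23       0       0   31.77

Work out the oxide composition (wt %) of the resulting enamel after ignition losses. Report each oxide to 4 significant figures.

Glass mass = 615.4 g (batch 656.1 − LOI 40.69).
Composition: PbO 19.45%, Na2O 1.035%, K2O 13.63%, Al2O3 8.391%, SiO2 57.50%

Working values are shown rounded off to 4 significant figures in the working. All arithmetic carries exact precision from first step to last. Every reported number undergoes a single rounding — all derived quantities are carried at exact precision (LOI, the five compositions, net glass mass, the totals, the yield) from the batch weights per 615.4 g of glass, as given in the question or the answer.
Per-oxide mass from batch:
  PbO: 119.8·0.9990 = 119.7 g
  Na2O: 56.44·0.1129 = 6.372 g
  K2O: 122.9·0.6823 = 83.85 g
  Al2O3: 56.44·0.1963 + 39.77·0.9960 + 317.2·0.003000 = 51.64 g
  SiO2: 56.44·0.6779 + 317.2·0.9950 = 353.9 g
LOI: 56.44·0.01290 + 39.77·0.004000 + 317.2·0.002000 + 119.8·0.001000 + 122.9·0.3177 = 40.69 g
Resulting glass, batch − LOI: 656.1 − 40.69 = 615.4 g (consistent with Σ oxide mass)
wt % = oxide mass / glass mass × 100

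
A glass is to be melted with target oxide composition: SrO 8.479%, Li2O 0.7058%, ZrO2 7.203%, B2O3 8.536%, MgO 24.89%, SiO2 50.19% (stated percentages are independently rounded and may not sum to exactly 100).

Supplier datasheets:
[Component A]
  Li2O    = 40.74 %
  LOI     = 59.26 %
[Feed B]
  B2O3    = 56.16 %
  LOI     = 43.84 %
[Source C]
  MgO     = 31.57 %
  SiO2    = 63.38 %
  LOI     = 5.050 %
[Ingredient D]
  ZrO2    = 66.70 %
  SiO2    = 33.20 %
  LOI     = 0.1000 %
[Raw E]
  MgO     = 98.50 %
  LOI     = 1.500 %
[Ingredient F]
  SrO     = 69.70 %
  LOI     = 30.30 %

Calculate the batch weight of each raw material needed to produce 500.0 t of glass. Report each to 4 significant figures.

Batch per 500.0 t glass:
  Component A: 8.662 t
  Feed B: 76.00 t
  Source C: 367.7 t
  Ingredient D: 54.00 t
  Raw E: 8.507 t
  Ingredient F: 60.82 t
Total batch = 575.7 t; LOI loss = 75.63 t; yield = 86.86%

The working math holds exact precision in every operation. Working values are shown, with 4-significant-digit rounding, between the steps; each reported value is rounded once only; derived quantities (the six compositions, totals, LOI, yield, net glass mass) are rebuilt starting from the weights on 500.0 t of glass in exact precision, exactly as shown in question or answer.
Target oxide masses per 500.0 t glass:
  SrO: 8.479% × 500.0 = 42.40 t
  Li2O: 0.7058% × 500.0 = 3.529 t
  ZrO2: 7.203% × 500.0 = 36.02 t
  B2O3: 8.536% × 500.0 = 42.68 t
  MgO: 24.89% × 500.0 = 124.4 t
  SiO2: 50.19% × 500.0 = 251.0 t
Per-oxide balance check with the batch weights as given, on the stated basis (summed amounts equal target values exact up to rounding of places):
  SrO: 60.82·0.6970 = 42.39 t (target 42.40 t)
  Li2O: 8.662·0.4074 = 3.529 t (target 3.529 t)
  ZrO2: 54.00·0.6670 = 36.02 t (target 36.02 t)
  B2O3: 76.00·0.5616 = 42.68 t (target 42.68 t)
  MgO: 367.7·0.3157 + 8.507·0.9850 = 124.5 t (target 124.4 t)
  SiO2: 367.7·0.6338 + 54.00·0.3320 = 251.0 t (target 251.0 t)
Consistency of the glass mass: Σ batch − LOI loss = 500.1 t (oxide target masses add up to 500.0 t; with the basis standing at 500.0 t — a pure rounding effect).
Whole-batch sum: Σ batch = 575.7 t; the LOI term Σ batch·LOI equals 75.63 t; as yield: glass ÷ batch → 86.86%.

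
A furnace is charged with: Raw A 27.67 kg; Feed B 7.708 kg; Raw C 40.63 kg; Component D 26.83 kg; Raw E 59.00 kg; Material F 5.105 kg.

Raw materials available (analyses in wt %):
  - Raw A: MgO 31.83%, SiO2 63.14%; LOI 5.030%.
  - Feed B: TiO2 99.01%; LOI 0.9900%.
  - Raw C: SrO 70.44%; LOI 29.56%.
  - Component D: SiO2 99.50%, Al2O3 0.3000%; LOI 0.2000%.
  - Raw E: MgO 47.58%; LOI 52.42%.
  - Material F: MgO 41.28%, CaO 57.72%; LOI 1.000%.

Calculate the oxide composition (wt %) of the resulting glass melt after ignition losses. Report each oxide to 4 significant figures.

Glass mass = 122.4 kg (batch 166.9 − LOI 44.51).
Composition: MgO 31.84%, SiO2 36.07%, Al2O3 0.06574%, SrO 23.38%, TiO2 6.233%, CaO 2.407%

Working values are displayed (rounded to 4 significant figures) within the worked lines — full precision is maintained at each step; a single rounding finalizes every reported value; the derived quantities, which include glass mass, the six compositions, LOI, totals, the yield, are computed at full float precision, precisely as stated by the question or the answer, using the weight values per 122.4 kg of glass.
Mass of each oxide from the mix:
  MgO: 27.67·0.3183 + 59.00·0.4758 + 5.105·0.4128 = 38.99 kg
  SiO2: 27.67·0.6314 + 26.83·0.9950 = 44.17 kg
  Al2O3: 26.83·0.003000 = 0.08049 kg
  SrO: 40.63·0.7044 = 28.62 kg
  TiO2: 7.708·0.9901 = 7.632 kg
  CaO: 5.105·0.5772 = 2.947 kg
LOI: 27.67·0.05030 + 7.708·0.009900 + 40.63·0.2956 + 26.83·0.002000 + 59.00·0.5242 + 5.105·0.01000 = 44.51 kg
Glass mass = batch − LOI = 166.9 − 44.51 = 122.4 kg (= the summed oxide contributions)
percent by weight: oxide/glass ×100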